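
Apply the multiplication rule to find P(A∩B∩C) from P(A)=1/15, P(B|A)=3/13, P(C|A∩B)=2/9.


P(A∩B∩C) = P(A) * P(B|A) * P(C|A∩B)
= 1/15 * 3/13 * 2/9
= 1/65 * 2/9 = 2/585

2/585


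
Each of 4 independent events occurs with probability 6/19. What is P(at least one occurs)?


P(at least one) = 1 - P(none)
P(none) = (1 - 6/19)^4 = (13/19)^4 = 28561/130321
P(at least one) = 1 - 28561/130321 = 101760/130321

101760/130321


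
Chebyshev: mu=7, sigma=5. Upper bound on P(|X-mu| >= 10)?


k = 10/5 = 2
Chebyshev: P(|X-mu| >= k*sigma) <= 1/k^2 = 1/2^2 = 1/4

1/4


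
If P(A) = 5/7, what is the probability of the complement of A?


P(A') = 1 - P(A) = 1 - 5/7 = 2/7

2/7


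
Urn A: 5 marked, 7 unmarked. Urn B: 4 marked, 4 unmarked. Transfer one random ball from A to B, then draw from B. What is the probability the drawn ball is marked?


P(transfer marked) = 5/12; P(transfer unmarked) = 7/12
If marked transferred: Urn II has 5 marked of 9, so P(marked|marked moved) = 5/9
If unmarked transferred: Urn II has 4 marked of 9, so P(marked|unmarked moved) = 4/9
By total probability: P(marked) = 5/12*5/9 + 7/12*4/9 = 53/108

53/108


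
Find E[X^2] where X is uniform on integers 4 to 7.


E[X^2] = (1/4) * sum(x^2 for x=4..7)
= 126/4 = 63/2

63/2


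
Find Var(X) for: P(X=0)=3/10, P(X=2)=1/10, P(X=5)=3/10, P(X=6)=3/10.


E[X] = 7/2, E[X^2] = 187/10
Var(X) = E[X^2] - (E[X])^2 = 187/10 - (7/2)^2 = 129/20

129/20


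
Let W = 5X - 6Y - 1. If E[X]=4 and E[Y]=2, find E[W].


E[5X - 6Y - 1] = 5*E[X] - 6*E[Y] - 1
= (5)*(4) + (-6)*(2) + (-1)
= 20 - 12 - 1 = 7

7


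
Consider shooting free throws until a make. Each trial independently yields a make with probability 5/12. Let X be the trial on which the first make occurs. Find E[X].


For geometric (trials until first success), E[X] = 1/p = 1/(5/12) = 12/5

12/5


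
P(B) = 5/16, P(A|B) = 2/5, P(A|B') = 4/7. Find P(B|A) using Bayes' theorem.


P(A) = P(A|B)P(B) + P(A|B')P(B') = 2/5*5/16 + 4/7*11/16 = 29/56
P(B|A) = P(A|B)P(B)/P(A) = (1/8)/(29/56) = 7/29

7/29


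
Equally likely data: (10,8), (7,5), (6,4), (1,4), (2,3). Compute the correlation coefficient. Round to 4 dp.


Cov(X,Y) = 4.8400, Var(X) = 10.9600, Var(Y) = 2.9600
rho = Cov/(sqrt(VarX)*sqrt(VarY)) = 0.8498

0.8498


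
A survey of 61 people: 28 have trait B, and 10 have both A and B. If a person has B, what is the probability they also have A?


P(A|B) = P(A∩B)/P(B) = (10/61)/(28/61) = 10/28 = 5/14

5/14


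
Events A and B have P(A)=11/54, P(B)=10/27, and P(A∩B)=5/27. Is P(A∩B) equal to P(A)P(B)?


P(A)*P(B) = 11/54*10/27 = 55/729
P(A∩B) = 5/27 != 55/729, so not independent

No, A and B are not independent


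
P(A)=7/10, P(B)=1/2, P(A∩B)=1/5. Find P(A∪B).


P(A∪B) = P(A) + P(B) - P(A∩B)
= 7/10 + 1/2 - 1/5 = 1

1


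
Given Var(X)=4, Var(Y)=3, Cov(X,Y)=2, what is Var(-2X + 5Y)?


Var(-2X + 5Y) = (-2)^2*Var(X) + 5^2*Var(Y) + 2*(-2)*5*Cov(X,Y)
= 4*4 + 25*3 - 20*2
= 16 + 75 - 40 = 51

51


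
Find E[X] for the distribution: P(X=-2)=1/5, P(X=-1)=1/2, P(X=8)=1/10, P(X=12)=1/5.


E[X] = sum(x * P(x))
= -2*1/5 - 1*1/2 + 8*1/10 + 12*1/5
= 23/10

23/10


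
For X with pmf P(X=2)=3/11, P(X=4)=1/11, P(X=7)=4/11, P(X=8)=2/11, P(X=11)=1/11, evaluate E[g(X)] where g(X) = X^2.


E[X^2] = sum(g(x)*P(x))
= 4*3/11 + 16*1/11 + 49*4/11 + 64*2/11 + 121*1/11
= 43

43


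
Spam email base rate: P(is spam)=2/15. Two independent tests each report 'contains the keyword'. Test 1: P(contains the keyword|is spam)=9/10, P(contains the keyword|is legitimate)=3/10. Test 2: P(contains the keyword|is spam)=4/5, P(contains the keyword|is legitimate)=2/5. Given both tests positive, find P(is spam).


After test 1: P(+) = 9/10*2/15 + 3/10*13/15 = 19/50
P(B|+) = (3/25)/(19/50) = 6/19
After test 2 (use post1 as new prior): P(+) = 4/5*6/19 + 2/5*13/19 = 10/19
P(B|+,+) = (24/95)/(10/19) = 12/25

12/25


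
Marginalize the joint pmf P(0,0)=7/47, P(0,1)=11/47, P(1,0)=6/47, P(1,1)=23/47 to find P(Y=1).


P(Y=1) = P(0,1)+P(1,1) = 11/47 + 23/47 = 34/47

34/47


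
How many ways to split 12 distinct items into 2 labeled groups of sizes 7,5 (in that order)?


12! = 479001600
Denominator: 7!=5040 * 5!=120
Coefficient = 479001600 / 604800 = 792

792


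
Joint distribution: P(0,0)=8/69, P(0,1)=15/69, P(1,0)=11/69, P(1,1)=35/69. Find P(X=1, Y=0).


Read from table: P(X=1, Y=0) = 11/69

11/69


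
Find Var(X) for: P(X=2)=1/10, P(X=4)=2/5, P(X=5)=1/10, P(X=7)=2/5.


E[X] = 51/10, E[X^2] = 289/10
Var(X) = E[X^2] - (E[X])^2 = 289/10 - (51/10)^2 = 289/100

289/100


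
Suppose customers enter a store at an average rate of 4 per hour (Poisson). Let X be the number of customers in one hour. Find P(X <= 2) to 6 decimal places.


P(X<=2) = e^(-4)*4^0/0! + e^(-4)*4^1/1! + e^(-4)*4^2/2!
≈ 0.0183156389 + 0.0732625556 + 0.1465251111
= 0.2381033056
≈ 0.238103

0.238103


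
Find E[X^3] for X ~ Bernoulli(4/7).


For Bernoulli: X in {0,1}
E[X^3] = 0^3*(1-4/7) + 1^3*4/7 = 4/7

4/7


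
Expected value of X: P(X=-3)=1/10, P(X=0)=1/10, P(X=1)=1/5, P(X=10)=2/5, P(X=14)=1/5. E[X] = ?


E[X] = sum(x * P(x))
= -3*1/10 + 0*1/10 + 1*1/5 + 10*2/5 + 14*1/5
= 67/10

67/10


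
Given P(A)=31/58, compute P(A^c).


P(A') = 1 - P(A) = 1 - 31/58 = 27/58

27/58


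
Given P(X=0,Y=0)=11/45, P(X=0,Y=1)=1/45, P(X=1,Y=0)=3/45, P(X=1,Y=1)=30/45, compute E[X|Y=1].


P(Y=1) = 31/45
E[X|Y=1] = (0*1 + 1*30)/31 = 30/31

30/31


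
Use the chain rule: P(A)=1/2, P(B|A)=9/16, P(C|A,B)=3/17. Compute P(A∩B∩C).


P(A∩B∩C) = P(A) * P(B|A) * P(C|A∩B)
= 1/2 * 9/16 * 3/17
= 9/32 * 3/17 = 27/544

27/544


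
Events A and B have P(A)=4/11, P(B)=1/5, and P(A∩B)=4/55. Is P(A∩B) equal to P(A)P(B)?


P(A)*P(B) = 4/11*1/5 = 4/55
P(A∩B) = 4/55, which equals P(A)P(B), so independent

Yes, A and B are independent


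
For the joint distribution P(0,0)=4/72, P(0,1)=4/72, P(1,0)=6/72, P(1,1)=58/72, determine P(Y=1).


P(Y=1) = P(0,1)+P(1,1) = 4/72 + 58/72 = 62/72 = 31/36

31/36


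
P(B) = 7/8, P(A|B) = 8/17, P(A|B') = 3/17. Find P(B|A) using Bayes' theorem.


P(A) = P(A|B)P(B) + P(A|B')P(B') = 8/17*7/8 + 3/17*1/8 = 59/136
P(B|A) = P(A|B)P(B)/P(A) = (7/17)/(59/136) = 56/59

56/59


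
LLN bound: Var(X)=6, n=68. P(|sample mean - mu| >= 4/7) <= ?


Var(Xbar) = Var(X)/n = 6/68
Chebyshev: P(|Xbar-mu| >= 4/7) <= Var(Xbar)/(4/7)^2 = (3/34)/(16/49) = 147/544

147/544


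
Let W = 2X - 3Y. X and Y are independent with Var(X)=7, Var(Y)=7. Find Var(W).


Independence => Cov(X,Y)=0
Var(2X - 3Y) = 2^2*Var(X) + (-3)^2*Var(Y)
= 4*7 + 9*7 = 91

91


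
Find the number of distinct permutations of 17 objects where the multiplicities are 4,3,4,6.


17! = 355687428096000
Denominator: 4!=24 * 3!=6 * 4!=24 * 6!=720
Coefficient = 355687428096000 / 2488320 = 142942800

142942800


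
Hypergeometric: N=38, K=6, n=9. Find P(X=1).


P(X=1) = C(6,1)*C(32,8) / C(38,9)
= 6*10518300 / 163011640
= 63109800/163011640 = 50895/131461

50895/131461


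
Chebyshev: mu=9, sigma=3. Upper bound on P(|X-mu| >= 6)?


k = 6/3 = 2
Chebyshev: P(|X-mu| >= k*sigma) <= 1/k^2 = 1/2^2 = 1/4

1/4


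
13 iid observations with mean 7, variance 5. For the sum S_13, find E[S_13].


E[S_n] = n*E[X_1] = 13*7 = 91

91


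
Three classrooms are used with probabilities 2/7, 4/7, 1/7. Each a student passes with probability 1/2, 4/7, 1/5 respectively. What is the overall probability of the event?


P(A) = P(A|B1)P(B1) + P(A|B2)P(B2) + P(A|B3)P(B3)
= 1/2*2/7 + 4/7*4/7 + 1/5*1/7
= 1/7 + 16/49 + 1/35 = 122/245

122/245


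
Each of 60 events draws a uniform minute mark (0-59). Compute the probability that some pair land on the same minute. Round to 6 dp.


P(all different) = prod((60-i)/60 for i=0..59) = 0.000000
P(at least one match) = 1 - 0.000000 = 1.000000

1.000000


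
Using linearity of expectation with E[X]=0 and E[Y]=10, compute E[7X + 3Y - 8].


E[7X + 3Y - 8] = 7*E[X] + 3*E[Y] - 8
= (7)*(0) + (3)*(10) + (-8)
= 0 + 30 - 8 = 22

22


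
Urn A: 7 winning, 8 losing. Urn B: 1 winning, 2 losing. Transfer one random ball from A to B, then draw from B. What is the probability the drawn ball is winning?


P(transfer winning) = 7/15; P(transfer losing) = 8/15
If winning transferred: Urn II has 2 winning of 4, so P(winning|winning moved) = 1/2
If losing transferred: Urn II has 1 winning of 4, so P(winning|losing moved) = 1/4
By total probability: P(winning) = 7/15*1/2 + 8/15*1/4 = 11/30

11/30


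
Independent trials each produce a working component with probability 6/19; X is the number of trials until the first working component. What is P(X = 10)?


P(X=10) = (1-p)^9 * p = (13/19)^9 * 6/19
= 10604499373/322687697779 * 6/19 = 63626996238/6131066257801

63626996238/6131066257801


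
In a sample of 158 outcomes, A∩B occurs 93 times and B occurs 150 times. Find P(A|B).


P(A|B) = P(A∩B)/P(B) = (93/158)/(150/158) = 93/150 = 31/50

31/50


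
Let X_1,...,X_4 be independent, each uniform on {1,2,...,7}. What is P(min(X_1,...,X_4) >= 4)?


P(min >= 4) = P(all X_i >= 4) = (P(X_1 >= 4))^4
= (4/7)^4 = 256/2401

256/2401


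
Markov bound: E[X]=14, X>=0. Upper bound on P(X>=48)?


Markov: P(X >= a) <= E[X]/a
P(X >= 48) <= 14/48 = 7/24

7/24


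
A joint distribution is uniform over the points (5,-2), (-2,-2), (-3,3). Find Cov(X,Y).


E[X]=0, E[Y]=-1/3, E[XY]=-5
Cov(X,Y) = E[XY] - E[X]E[Y] = -5 - 0*-1/3 = -5

-5


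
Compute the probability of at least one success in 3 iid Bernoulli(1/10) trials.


P(at least one) = 1 - P(none)
P(none) = (1 - 1/10)^3 = (9/10)^3 = 729/1000
P(at least one) = 1 - 729/1000 = 271/1000

271/1000


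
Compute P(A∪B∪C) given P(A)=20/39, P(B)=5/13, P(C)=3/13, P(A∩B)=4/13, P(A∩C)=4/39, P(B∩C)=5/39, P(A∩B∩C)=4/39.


P(A∪B∪C) = P(A)+P(B)+P(C) - P(AB)-P(AC)-P(BC) + P(ABC)
= 20/39+5/13+3/13 - 4/13-4/39-5/39 + 4/39
= 9/13

9/13


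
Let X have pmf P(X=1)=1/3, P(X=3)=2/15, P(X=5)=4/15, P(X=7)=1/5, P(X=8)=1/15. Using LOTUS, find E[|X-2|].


E[|X-2|] = sum(g(x)*P(x))
= 1*1/3 + 1*2/15 + 3*4/15 + 5*1/5 + 6*1/15
= 8/3

8/3


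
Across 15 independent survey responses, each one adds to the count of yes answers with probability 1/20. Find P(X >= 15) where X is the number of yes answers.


P(X>=15) = P(X=15)
= 1/32768000000000000000
= 1/32768000000000000000

1/32768000000000000000


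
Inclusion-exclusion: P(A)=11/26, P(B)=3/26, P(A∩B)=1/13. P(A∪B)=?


P(A∪B) = P(A) + P(B) - P(A∩B)
= 11/26 + 3/26 - 1/13 = 6/13

6/13


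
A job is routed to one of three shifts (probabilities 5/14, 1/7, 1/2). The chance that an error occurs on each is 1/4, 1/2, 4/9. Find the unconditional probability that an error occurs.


P(A) = P(A|B1)P(B1) + P(A|B2)P(B2) + P(A|B3)P(B3)
= 1/4*5/14 + 1/2*1/7 + 4/9*1/2
= 5/56 + 1/14 + 2/9 = 193/504

193/504


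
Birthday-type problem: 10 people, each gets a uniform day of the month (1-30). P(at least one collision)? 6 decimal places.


P(all different) = prod((30-i)/30 for i=0..9) = 0.184639
P(at least one match) = 1 - 0.184639 = 0.815361

0.815361


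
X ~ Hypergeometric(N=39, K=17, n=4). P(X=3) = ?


P(X=3) = C(17,3)*C(22,1) / C(39,4)
= 680*22 / 82251
= 14960/82251

14960/82251


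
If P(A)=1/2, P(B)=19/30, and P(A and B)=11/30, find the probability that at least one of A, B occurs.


P(A∪B) = P(A) + P(B) - P(A∩B)
= 1/2 + 19/30 - 11/30 = 23/30

23/30


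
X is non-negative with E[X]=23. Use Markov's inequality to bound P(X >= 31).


Markov: P(X >= a) <= E[X]/a
P(X >= 31) <= 23/31

23/31


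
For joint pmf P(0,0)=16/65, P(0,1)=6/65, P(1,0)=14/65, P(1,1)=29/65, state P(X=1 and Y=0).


Read from table: P(X=1, Y=0) = 14/65

14/65


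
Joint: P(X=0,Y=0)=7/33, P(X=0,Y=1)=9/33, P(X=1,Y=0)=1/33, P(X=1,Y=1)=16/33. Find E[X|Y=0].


P(Y=0) = 8/33
E[X|Y=0] = (0*7 + 1*1)/8 = 1/8

1/8


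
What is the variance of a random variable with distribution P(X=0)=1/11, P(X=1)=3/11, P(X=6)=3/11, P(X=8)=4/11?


E[X] = 53/11, E[X^2] = 367/11
Var(X) = E[X^2] - (E[X])^2 = 367/11 - (53/11)^2 = 1228/121

1228/121


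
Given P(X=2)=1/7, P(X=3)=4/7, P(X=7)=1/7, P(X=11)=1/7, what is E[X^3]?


E[X^3] = sum(g(x)*P(x))
= 8*1/7 + 27*4/7 + 343*1/7 + 1331*1/7
= 1790/7

1790/7


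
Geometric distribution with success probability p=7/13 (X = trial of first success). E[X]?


For geometric (trials until first success), E[X] = 1/p = 1/(7/13) = 13/7

13/7


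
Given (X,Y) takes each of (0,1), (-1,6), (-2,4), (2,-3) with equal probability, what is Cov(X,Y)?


E[X]=-1/4, E[Y]=2, E[XY]=-5
Cov(X,Y) = E[XY] - E[X]E[Y] = -5 + 1/4*2 = -9/2

-9/2


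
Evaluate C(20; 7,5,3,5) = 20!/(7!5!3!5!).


20! = 2432902008176640000
Denominator: 7!=5040 * 5!=120 * 3!=6 * 5!=120
Coefficient = 2432902008176640000 / 435456000 = 5587021440

5587021440


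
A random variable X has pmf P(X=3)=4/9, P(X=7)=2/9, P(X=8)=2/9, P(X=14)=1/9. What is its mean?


E[X] = sum(x * P(x))
= 3*4/9 + 7*2/9 + 8*2/9 + 14*1/9
= 56/9

56/9


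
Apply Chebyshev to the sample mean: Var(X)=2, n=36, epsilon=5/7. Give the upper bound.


Var(Xbar) = Var(X)/n = 2/36
Chebyshev: P(|Xbar-mu| >= 5/7) <= Var(Xbar)/(5/7)^2 = (1/18)/(25/49) = 49/450

49/450


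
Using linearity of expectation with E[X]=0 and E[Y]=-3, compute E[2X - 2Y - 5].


E[2X - 2Y - 5] = 2*E[X] - 2*E[Y] - 5
= (2)*(0) + (-2)*(-3) + (-5)
= 0 + 6 - 5 = 1

1


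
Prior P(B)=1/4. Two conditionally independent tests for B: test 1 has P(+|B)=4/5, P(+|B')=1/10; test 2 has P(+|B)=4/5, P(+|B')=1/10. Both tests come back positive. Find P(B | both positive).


After test 1: P(+) = 4/5*1/4 + 1/10*3/4 = 11/40
P(B|+) = (1/5)/(11/40) = 8/11
After test 2 (use post1 as new prior): P(+) = 4/5*8/11 + 1/10*3/11 = 67/110
P(B|+,+) = (32/55)/(67/110) = 64/67

64/67


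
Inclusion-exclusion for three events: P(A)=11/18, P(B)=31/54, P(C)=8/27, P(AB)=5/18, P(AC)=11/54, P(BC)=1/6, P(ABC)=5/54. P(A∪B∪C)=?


P(A∪B∪C) = P(A)+P(B)+P(C) - P(AB)-P(AC)-P(BC) + P(ABC)
= 11/18+31/54+8/27 - 5/18-11/54-1/6 + 5/54
= 25/27

25/27


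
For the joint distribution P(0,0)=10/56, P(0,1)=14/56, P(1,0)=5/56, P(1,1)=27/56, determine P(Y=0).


P(Y=0) = P(0,0)+P(1,0) = 10/56 + 5/56 = 15/56

15/56


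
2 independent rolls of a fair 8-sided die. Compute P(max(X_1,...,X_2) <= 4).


P(max <= 4) = P(all X_i <= 4) = (P(X_1 <= 4))^2
= (4/8)^2 = (1/2)^2 = 1/4

1/4


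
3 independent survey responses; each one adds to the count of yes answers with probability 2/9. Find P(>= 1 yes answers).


P(at least one) = 1 - P(none)
P(none) = (1 - 2/9)^3 = (7/9)^3 = 343/729
P(at least one) = 1 - 343/729 = 386/729

386/729


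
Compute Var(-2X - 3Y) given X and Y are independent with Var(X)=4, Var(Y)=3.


Independence => Cov(X,Y)=0
Var(-2X - 3Y) = (-2)^2*Var(X) + (-3)^2*Var(Y)
= 4*4 + 9*3 = 43

43


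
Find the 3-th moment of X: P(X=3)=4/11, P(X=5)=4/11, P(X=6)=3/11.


E[X^3] = sum(x^3 * P(x))
= 27*4/11 + 125*4/11 + 216*3/11
= 1256/11

1256/11


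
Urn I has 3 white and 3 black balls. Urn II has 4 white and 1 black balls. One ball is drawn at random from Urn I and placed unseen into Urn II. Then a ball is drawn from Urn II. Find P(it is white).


P(transfer white) = 3/6 = 1/2; P(transfer black) = 1/2
If white transferred: Urn II has 5 white of 6, so P(white|white moved) = 5/6
If black transferred: Urn II has 4 white of 6, so P(white|black moved) = 2/3
By total probability: P(white) = 1/2*5/6 + 1/2*2/3 = 3/4

3/4


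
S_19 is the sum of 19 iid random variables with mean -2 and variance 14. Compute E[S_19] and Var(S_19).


E[S_n] = n*mu = 19*-2 = -38
Var(S_n) = n*sigma^2 = 19*14 = 266

E[S_19]=-38, Var(S_19)=266


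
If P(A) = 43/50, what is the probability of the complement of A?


P(A') = 1 - P(A) = 1 - 43/50 = 7/50

7/50


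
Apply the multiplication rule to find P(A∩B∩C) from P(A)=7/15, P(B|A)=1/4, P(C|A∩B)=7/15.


P(A∩B∩C) = P(A) * P(B|A) * P(C|A∩B)
= 7/15 * 1/4 * 7/15
= 7/60 * 7/15 = 49/900

49/900


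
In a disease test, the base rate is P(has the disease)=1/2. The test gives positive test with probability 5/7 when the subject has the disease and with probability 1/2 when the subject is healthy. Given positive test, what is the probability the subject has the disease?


P(A) = P(A|B)P(B) + P(A|B')P(B') = 5/7*1/2 + 1/2*1/2 = 17/28
P(B|A) = P(A|B)P(B)/P(A) = (5/14)/(17/28) = 10/17

10/17


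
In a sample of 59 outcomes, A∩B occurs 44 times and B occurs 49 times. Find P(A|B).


P(A|B) = P(A∩B)/P(B) = (44/59)/(49/59) = 44/49

44/49


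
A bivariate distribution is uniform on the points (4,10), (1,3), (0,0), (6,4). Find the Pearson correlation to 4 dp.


Cov(X,Y) = 5.0625, Var(X) = 5.6875, Var(Y) = 13.1875
rho = Cov/(sqrt(VarX)*sqrt(VarY)) = 0.5846

0.5846


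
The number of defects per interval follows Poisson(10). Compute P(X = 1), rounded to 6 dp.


P(X=1) = e^(-10) * 10^1 / 1!
≈ 0.00004539992976 * 10 / 1
≈ 0.000454

0.000454


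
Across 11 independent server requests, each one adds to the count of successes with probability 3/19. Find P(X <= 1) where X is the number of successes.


P(X<=1) = P(X=0) + P(X=1)
= 17592186044416/116490258898219 + 36283883716608/116490258898219
= 53876069761024/116490258898219

53876069761024/116490258898219


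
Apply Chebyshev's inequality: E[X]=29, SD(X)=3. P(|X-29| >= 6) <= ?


k = 6/3 = 2
Chebyshev: P(|X-mu| >= k*sigma) <= 1/k^2 = 1/2^2 = 1/4

1/4


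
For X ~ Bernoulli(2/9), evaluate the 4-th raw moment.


For Bernoulli: X in {0,1}
E[X^4] = 0^4*(1-2/9) + 1^4*2/9 = 2/9

2/9


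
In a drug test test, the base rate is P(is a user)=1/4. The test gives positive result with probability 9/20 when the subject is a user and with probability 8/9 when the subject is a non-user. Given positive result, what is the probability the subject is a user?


P(A) = P(A|B)P(B) + P(A|B')P(B') = 9/20*1/4 + 8/9*3/4 = 187/240
P(B|A) = P(A|B)P(B)/P(A) = (9/80)/(187/240) = 27/187

27/187


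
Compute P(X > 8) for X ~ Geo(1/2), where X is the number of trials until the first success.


P(X > 8) = P(first 8 trials all fail) = (1-p)^8 = (1/2)^8 = 1/256

1/256


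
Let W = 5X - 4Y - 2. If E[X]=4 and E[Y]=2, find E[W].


E[5X - 4Y - 2] = 5*E[X] - 4*E[Y] - 2
= (5)*(4) + (-4)*(2) + (-2)
= 20 - 8 - 2 = 10

10


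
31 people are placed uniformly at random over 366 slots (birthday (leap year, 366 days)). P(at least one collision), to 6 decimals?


P(all different) = prod((366-i)/366 for i=0..30) = 0.270541
P(at least one match) = 1 - 0.270541 = 0.729459

0.729459


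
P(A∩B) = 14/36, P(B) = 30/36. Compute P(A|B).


P(A|B) = P(A∩B)/P(B) = (14/36)/(30/36) = 14/30 = 7/15

7/15


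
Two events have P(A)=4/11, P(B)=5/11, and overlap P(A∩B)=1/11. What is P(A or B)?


P(A∪B) = P(A) + P(B) - P(A∩B)
= 4/11 + 5/11 - 1/11 = 8/11

8/11


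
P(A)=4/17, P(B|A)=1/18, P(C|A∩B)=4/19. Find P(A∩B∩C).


P(A∩B∩C) = P(A) * P(B|A) * P(C|A∩B)
= 4/17 * 1/18 * 4/19
= 2/153 * 4/19 = 8/2907

8/2907


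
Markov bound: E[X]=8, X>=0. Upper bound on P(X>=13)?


Markov: P(X >= a) <= E[X]/a
P(X >= 13) <= 8/13

8/13


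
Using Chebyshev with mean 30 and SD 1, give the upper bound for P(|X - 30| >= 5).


k = 5/1 = 5
Chebyshev: P(|X-mu| >= k*sigma) <= 1/k^2 = 1/5^2 = 1/25

1/25


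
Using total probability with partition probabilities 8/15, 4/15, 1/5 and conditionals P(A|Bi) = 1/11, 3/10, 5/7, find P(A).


P(A) = P(A|B1)P(B1) + P(A|B2)P(B2) + P(A|B3)P(B3)
= 1/11*8/15 + 3/10*4/15 + 5/7*1/5
= 8/165 + 2/25 + 1/7 = 1567/5775

1567/5775


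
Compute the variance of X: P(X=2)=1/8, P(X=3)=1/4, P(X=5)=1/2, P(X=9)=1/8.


E[X] = 37/8, E[X^2] = 203/8
Var(X) = E[X^2] - (E[X])^2 = 203/8 - (37/8)^2 = 255/64

255/64


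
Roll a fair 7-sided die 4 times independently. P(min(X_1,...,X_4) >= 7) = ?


P(min >= 7) = P(all X_i >= 7) = (P(X_1 >= 7))^4
= (1/7)^4 = 1/2401

1/2401


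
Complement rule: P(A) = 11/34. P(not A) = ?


P(A') = 1 - P(A) = 1 - 11/34 = 23/34

23/34


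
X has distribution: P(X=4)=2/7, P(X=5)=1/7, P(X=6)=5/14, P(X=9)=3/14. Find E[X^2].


E[X^2] = sum(g(x)*P(x))
= 16*2/7 + 25*1/7 + 36*5/14 + 81*3/14
= 537/14

537/14


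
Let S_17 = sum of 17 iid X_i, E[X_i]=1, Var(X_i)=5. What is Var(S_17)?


By independence, Var(S_n) = n*Var(X_1) = 17*5 = 85

85


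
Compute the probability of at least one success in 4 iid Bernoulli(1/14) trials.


P(at least one) = 1 - P(none)
P(none) = (1 - 1/14)^4 = (13/14)^4 = 28561/38416
P(at least one) = 1 - 28561/38416 = 9855/38416

9855/38416


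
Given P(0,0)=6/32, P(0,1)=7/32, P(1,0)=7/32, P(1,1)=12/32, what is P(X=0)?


P(X=0) = P(0,0)+P(0,1) = 6/32 + 7/32 = 13/32

13/32


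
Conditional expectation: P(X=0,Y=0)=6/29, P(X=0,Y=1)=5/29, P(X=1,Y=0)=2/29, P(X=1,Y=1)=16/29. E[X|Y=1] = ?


P(Y=1) = 21/29
E[X|Y=1] = (0*5 + 1*16)/21 = 16/21

16/21


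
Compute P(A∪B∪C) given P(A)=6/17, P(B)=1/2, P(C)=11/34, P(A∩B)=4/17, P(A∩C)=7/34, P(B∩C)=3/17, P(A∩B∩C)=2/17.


P(A∪B∪C) = P(A)+P(B)+P(C) - P(AB)-P(AC)-P(BC) + P(ABC)
= 6/17+1/2+11/34 - 4/17-7/34-3/17 + 2/17
= 23/34

23/34


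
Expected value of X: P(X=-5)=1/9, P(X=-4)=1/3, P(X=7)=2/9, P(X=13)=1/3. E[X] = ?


E[X] = sum(x * P(x))
= -5*1/9 - 4*1/3 + 7*2/9 + 13*1/3
= 4

4


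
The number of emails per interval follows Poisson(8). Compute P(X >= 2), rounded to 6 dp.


P(X>=2) = 1 - P(X<=1) = 1 - (e^(-8)*8^0/0! + e^(-8)*8^1/1!)
≈ 1 - (0.0003354626 + 0.0026837010)
= 1 - 0.0030191636 = 0.9969808364
≈ 0.996981

0.996981


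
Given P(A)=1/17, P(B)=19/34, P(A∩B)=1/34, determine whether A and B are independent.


P(A)*P(B) = 1/17*19/34 = 19/578
P(A∩B) = 1/34 != 19/578, so not independent

No, A and B are not independent


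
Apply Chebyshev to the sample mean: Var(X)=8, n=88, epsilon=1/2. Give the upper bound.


Var(Xbar) = Var(X)/n = 8/88
Chebyshev: P(|Xbar-mu| >= 1/2) <= Var(Xbar)/(1/2)^2 = (1/11)/(1/4) = 4/11

4/11


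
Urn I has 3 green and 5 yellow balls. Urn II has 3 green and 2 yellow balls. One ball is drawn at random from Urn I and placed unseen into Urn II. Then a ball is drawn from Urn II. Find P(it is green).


P(transfer green) = 3/8; P(transfer yellow) = 5/8
If green transferred: Urn II has 4 green of 6, so P(green|green moved) = 2/3
If yellow transferred: Urn II has 3 green of 6, so P(green|yellow moved) = 1/2
By total probability: P(green) = 3/8*2/3 + 5/8*1/2 = 9/16

9/16


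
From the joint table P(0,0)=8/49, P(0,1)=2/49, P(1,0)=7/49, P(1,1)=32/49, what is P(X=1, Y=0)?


Read from table: P(X=1, Y=0) = 7/49 = 1/7

1/7


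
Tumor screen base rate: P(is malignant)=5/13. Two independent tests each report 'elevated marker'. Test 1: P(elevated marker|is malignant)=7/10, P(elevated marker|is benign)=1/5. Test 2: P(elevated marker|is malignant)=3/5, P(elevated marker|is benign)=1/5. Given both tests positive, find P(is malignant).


After test 1: P(+) = 7/10*5/13 + 1/5*8/13 = 51/130
P(B|+) = (7/26)/(51/130) = 35/51
After test 2 (use post1 as new prior): P(+) = 3/5*35/51 + 1/5*16/51 = 121/255
P(B|+,+) = (7/17)/(121/255) = 105/121

105/121


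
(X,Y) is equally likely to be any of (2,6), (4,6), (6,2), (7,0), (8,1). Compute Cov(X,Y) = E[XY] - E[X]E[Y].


E[X]=27/5, E[Y]=3, E[XY]=56/5
Cov(X,Y) = E[XY] - E[X]E[Y] = 56/5 - 27/5*3 = -5

-5


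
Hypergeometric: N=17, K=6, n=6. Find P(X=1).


P(X=1) = C(6,1)*C(11,5) / C(17,6)
= 6*462 / 12376
= 2772/12376 = 99/442

99/442


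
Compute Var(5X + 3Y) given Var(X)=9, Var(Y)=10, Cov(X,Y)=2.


Var(5X + 3Y) = 5^2*Var(X) + 3^2*Var(Y) + 2*5*3*Cov(X,Y)
= 25*9 + 9*10 + 30*2
= 225 + 90 + 60 = 375

375


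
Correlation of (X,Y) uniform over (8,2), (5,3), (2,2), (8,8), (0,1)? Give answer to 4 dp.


Cov(X,Y) = 5.0800, Var(X) = 10.2400, Var(Y) = 6.1600
rho = Cov/(sqrt(VarX)*sqrt(VarY)) = 0.6396

0.6396


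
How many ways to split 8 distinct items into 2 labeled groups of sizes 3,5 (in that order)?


8! = 40320
Denominator: 3!=6 * 5!=120
Coefficient = 40320 / 720 = 56

56


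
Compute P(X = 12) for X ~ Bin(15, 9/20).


P(X=12) = C(15,12) * p^12 * (1-p)^3
= 455 * 282429536481/4096000000000000 * 1331/8000
= 34208147888115201/6553600000000000000

34208147888115201/6553600000000000000


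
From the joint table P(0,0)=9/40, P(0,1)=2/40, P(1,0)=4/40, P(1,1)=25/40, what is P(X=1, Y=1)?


Read from table: P(X=1, Y=1) = 25/40 = 5/8

5/8


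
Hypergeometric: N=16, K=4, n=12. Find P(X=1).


P(X=1) = C(4,1)*C(12,11) / C(16,12)
= 4*12 / 1820
= 48/1820 = 12/455

12/455


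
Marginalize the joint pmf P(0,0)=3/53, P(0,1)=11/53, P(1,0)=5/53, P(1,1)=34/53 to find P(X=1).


P(X=1) = P(1,0)+P(1,1) = 5/53 + 34/53 = 39/53

39/53


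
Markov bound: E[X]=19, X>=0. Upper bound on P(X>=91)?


Markov: P(X >= a) <= E[X]/a
P(X >= 91) <= 19/91

19/91


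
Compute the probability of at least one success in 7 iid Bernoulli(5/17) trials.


P(at least one) = 1 - P(none)
P(none) = (1 - 5/17)^7 = (12/17)^7 = 35831808/410338673
P(at least one) = 1 - 35831808/410338673 = 374506865/410338673

374506865/410338673


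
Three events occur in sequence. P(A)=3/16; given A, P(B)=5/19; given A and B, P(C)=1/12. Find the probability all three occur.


P(A∩B∩C) = P(A) * P(B|A) * P(C|A∩B)
= 3/16 * 5/19 * 1/12
= 15/304 * 1/12 = 5/1216

5/1216


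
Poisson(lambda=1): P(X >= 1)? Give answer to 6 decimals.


P(X>=1) = 1 - P(X<=0) = 1 - (e^(-1)*1^0/0!)
≈ 1 - 0.3678794412 = 0.6321205588
≈ 0.632121

0.632121


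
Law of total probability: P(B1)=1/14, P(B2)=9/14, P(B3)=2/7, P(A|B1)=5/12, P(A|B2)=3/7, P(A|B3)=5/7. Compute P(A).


P(A) = P(A|B1)P(B1) + P(A|B2)P(B2) + P(A|B3)P(B3)
= 5/12*1/14 + 3/7*9/14 + 5/7*2/7
= 5/168 + 27/98 + 10/49 = 599/1176

599/1176


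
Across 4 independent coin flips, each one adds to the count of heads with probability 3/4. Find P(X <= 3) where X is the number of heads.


P(X<=3) = P(X=0) + P(X=1) + P(X=2) + P(X=3)
= 1/256 + 3/64 + 27/128 + 27/64
= 175/256

175/256


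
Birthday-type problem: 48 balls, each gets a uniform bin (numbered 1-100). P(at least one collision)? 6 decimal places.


P(all different) = prod((100-i)/100 for i=0..47) = 0.000001
P(at least one match) = 1 - 0.000001 = 0.999999

0.999999


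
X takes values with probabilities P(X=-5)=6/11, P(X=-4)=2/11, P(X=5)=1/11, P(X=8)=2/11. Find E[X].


E[X] = sum(x * P(x))
= -5*6/11 - 4*2/11 + 5*1/11 + 8*2/11
= -17/11

-17/11


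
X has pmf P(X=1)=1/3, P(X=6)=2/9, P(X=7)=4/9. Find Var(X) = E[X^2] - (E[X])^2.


E[X] = 43/9, E[X^2] = 271/9
Var(X) = E[X^2] - (E[X])^2 = 271/9 - (43/9)^2 = 590/81

590/81


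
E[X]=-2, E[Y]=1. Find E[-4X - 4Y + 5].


E[-4X - 4Y + 5] = -4*E[X] - 4*E[Y] + 5
= (-4)*(-2) + (-4)*(1) + (5)
= 8 - 4 + 5 = 9

9


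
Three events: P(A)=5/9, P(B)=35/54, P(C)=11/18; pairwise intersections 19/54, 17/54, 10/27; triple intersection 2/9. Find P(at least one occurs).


P(A∪B∪C) = P(A)+P(B)+P(C) - P(AB)-P(AC)-P(BC) + P(ABC)
= 5/9+35/54+11/18 - 19/54-17/54-10/27 + 2/9
= 1

1


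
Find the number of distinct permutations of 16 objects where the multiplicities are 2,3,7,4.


16! = 20922789888000
Denominator: 2!=2 * 3!=6 * 7!=5040 * 4!=24
Coefficient = 20922789888000 / 1451520 = 14414400

14414400


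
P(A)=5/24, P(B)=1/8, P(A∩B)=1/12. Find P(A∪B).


P(A∪B) = P(A) + P(B) - P(A∩B)
= 5/24 + 1/8 - 1/12 = 1/4

1/4


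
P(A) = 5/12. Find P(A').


P(A') = 1 - P(A) = 1 - 5/12 = 7/12

7/12


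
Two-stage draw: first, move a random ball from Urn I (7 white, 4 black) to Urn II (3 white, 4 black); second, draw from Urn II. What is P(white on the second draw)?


P(transfer white) = 7/11; P(transfer black) = 4/11
If white transferred: Urn II has 4 white of 8, so P(white|white moved) = 1/2
If black transferred: Urn II has 3 white of 8, so P(white|black moved) = 3/8
By total probability: P(white) = 7/11*1/2 + 4/11*3/8 = 5/11

5/11


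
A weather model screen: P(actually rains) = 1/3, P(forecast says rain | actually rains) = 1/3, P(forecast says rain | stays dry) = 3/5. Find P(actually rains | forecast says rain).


P(A) = P(A|B)P(B) + P(A|B')P(B') = 1/3*1/3 + 3/5*2/3 = 23/45
P(B|A) = P(A|B)P(B)/P(A) = (1/9)/(23/45) = 5/23

5/23


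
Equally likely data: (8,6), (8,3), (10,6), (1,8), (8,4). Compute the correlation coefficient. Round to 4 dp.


Cov(X,Y) = -3.4000, Var(X) = 9.6000, Var(Y) = 3.0400
rho = Cov/(sqrt(VarX)*sqrt(VarY)) = -0.6294

-0.6294


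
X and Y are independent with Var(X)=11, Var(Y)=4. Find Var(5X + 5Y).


Independence => Cov(X,Y)=0
Var(5X + 5Y) = 5^2*Var(X) + 5^2*Var(Y)
= 25*11 + 25*4 = 375

375


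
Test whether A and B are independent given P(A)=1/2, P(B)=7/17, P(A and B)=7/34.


P(A)*P(B) = 1/2*7/17 = 7/34
P(A∩B) = 7/34, which equals P(A)P(B), so independent

Yes, A and B are independent


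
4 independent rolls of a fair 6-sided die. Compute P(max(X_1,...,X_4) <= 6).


P(max <= 6) = P(all X_i <= 6) = (P(X_1 <= 6))^4
= (6/6)^4 = 1^4 = 1

1


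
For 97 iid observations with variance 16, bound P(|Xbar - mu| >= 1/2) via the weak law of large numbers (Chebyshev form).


Var(Xbar) = Var(X)/n = 16/97
Chebyshev: P(|Xbar-mu| >= 1/2) <= Var(Xbar)/(1/2)^2 = (16/97)/(1/4) = 64/97

64/97


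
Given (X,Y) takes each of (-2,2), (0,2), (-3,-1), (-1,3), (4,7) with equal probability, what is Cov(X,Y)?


E[X]=-2/5, E[Y]=13/5, E[XY]=24/5
Cov(X,Y) = E[XY] - E[X]E[Y] = 24/5 + 2/5*13/5 = 146/25

146/25


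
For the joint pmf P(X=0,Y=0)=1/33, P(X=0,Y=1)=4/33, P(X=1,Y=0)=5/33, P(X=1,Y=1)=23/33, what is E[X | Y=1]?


P(Y=1) = 27/33
E[X|Y=1] = (0*4 + 1*23)/27 = 23/27

23/27


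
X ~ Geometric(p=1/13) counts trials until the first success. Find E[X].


For geometric (trials until first success), E[X] = 1/p = 1/(1/13) = 13

13


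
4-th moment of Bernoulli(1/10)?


For Bernoulli: X in {0,1}
E[X^4] = 0^4*(1-1/10) + 1^4*1/10 = 1/10

1/10


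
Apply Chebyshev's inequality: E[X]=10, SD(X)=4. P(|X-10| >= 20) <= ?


k = 20/4 = 5
Chebyshev: P(|X-mu| >= k*sigma) <= 1/k^2 = 1/5^2 = 1/25

1/25


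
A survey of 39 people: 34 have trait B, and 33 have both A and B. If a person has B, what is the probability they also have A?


P(A|B) = P(A∩B)/P(B) = (33/39)/(34/39) = 33/34

33/34


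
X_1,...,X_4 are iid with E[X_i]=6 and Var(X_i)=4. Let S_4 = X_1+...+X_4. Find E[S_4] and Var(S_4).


E[S_n] = n*mu = 4*6 = 24
Var(S_n) = n*sigma^2 = 4*4 = 16

E[S_4]=24, Var(S_4)=16


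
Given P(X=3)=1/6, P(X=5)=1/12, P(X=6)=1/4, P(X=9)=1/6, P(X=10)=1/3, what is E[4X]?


E[4X] = sum(g(x)*P(x))
= 12*1/6 + 20*1/12 + 24*1/4 + 36*1/6 + 40*1/3
= 29

29


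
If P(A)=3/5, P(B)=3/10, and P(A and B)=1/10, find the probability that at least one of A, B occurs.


P(A∪B) = P(A) + P(B) - P(A∩B)
= 3/5 + 3/10 - 1/10 = 4/5

4/5


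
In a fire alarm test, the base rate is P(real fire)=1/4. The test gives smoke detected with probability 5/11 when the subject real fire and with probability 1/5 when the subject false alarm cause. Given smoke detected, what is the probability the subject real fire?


P(A) = P(A|B)P(B) + P(A|B')P(B') = 5/11*1/4 + 1/5*3/4 = 29/110
P(B|A) = P(A|B)P(B)/P(A) = (5/44)/(29/110) = 25/58

25/58


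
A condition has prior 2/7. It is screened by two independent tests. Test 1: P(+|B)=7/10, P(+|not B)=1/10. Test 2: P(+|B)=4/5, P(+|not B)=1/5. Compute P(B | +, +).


After test 1: P(+) = 7/10*2/7 + 1/10*5/7 = 19/70
P(B|+) = (1/5)/(19/70) = 14/19
After test 2 (use post1 as new prior): P(+) = 4/5*14/19 + 1/5*5/19 = 61/95
P(B|+,+) = (56/95)/(61/95) = 56/61

56/61


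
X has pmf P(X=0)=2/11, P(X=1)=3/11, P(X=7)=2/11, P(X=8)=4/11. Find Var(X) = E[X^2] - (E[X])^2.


E[X] = 49/11, E[X^2] = 357/11
Var(X) = E[X^2] - (E[X])^2 = 357/11 - (49/11)^2 = 1526/121

1526/121


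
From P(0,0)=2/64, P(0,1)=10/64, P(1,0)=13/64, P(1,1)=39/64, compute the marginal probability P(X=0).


P(X=0) = P(0,0)+P(0,1) = 2/64 + 10/64 = 12/64 = 3/16

3/16


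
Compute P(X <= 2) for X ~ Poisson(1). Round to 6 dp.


P(X<=2) = e^(-1)*1^0/0! + e^(-1)*1^1/1! + e^(-1)*1^2/2!
≈ 0.3678794412 + 0.3678794412 + 0.1839397206
= 0.9196986030
≈ 0.919699

0.919699


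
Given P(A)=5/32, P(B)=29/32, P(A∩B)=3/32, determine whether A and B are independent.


P(A)*P(B) = 5/32*29/32 = 145/1024
P(A∩B) = 3/32 != 145/1024, so not independent

No, A and B are not independent


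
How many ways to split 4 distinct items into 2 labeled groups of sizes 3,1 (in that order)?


4! = 24
Denominator: 3!=6 * 1!=1
Coefficient = 24 / 6 = 4

4


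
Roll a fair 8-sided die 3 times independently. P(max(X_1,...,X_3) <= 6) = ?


P(max <= 6) = P(all X_i <= 6) = (P(X_1 <= 6))^3
= (6/8)^3 = (3/4)^3 = 27/64

27/64


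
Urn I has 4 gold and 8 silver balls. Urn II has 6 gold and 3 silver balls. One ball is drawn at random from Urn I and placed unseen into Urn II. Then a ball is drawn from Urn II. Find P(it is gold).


P(transfer gold) = 4/12 = 1/3; P(transfer silver) = 2/3
If gold transferred: Urn II has 7 gold of 10, so P(gold|gold moved) = 7/10
If silver transferred: Urn II has 6 gold of 10, so P(gold|silver moved) = 3/5
By total probability: P(gold) = 1/3*7/10 + 2/3*3/5 = 19/30

19/30


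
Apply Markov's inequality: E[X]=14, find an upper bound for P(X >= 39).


Markov: P(X >= a) <= E[X]/a
P(X >= 39) <= 14/39

14/39


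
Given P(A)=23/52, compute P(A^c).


P(A') = 1 - P(A) = 1 - 23/52 = 29/52

29/52


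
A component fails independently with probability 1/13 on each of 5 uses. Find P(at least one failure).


P(at least one) = 1 - P(none)
P(none) = (1 - 1/13)^5 = (12/13)^5 = 248832/371293
P(at least one) = 1 - 248832/371293 = 122461/371293

122461/371293


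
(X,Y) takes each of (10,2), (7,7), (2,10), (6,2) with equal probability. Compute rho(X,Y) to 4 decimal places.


Cov(X,Y) = -7.5625, Var(X) = 8.1875, Var(Y) = 11.6875
rho = Cov/(sqrt(VarX)*sqrt(VarY)) = -0.7731

-0.7731


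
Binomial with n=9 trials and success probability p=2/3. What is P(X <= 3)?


P(X<=3) = P(X=0) + P(X=1) + P(X=2) + P(X=3)
= 1/19683 + 2/2187 + 16/2187 + 224/6561
= 835/19683

835/19683


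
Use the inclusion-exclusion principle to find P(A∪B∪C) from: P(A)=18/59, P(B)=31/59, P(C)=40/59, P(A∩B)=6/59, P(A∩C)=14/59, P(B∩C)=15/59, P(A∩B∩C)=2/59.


P(A∪B∪C) = P(A)+P(B)+P(C) - P(AB)-P(AC)-P(BC) + P(ABC)
= 18/59+31/59+40/59 - 6/59-14/59-15/59 + 2/59
= 56/59

56/59


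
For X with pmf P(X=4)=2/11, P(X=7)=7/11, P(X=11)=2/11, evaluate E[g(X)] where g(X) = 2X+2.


E[2X+2] = sum(g(x)*P(x))
= 10*2/11 + 16*7/11 + 24*2/11
= 180/11

180/11


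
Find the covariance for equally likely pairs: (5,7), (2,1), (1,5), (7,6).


E[X]=15/4, E[Y]=19/4, E[XY]=21
Cov(X,Y) = E[XY] - E[X]E[Y] = 21 - 15/4*19/4 = 51/16

51/16


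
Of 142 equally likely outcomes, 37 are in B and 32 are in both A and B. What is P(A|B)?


P(A|B) = P(A∩B)/P(B) = (32/142)/(37/142) = 32/37

32/37


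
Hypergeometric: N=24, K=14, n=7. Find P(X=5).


P(X=5) = C(14,5)*C(10,2) / C(24,7)
= 2002*45 / 346104
= 90090/346104 = 455/1748

455/1748


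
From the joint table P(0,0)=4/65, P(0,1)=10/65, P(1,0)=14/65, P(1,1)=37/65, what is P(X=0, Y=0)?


Read from table: P(X=0, Y=0) = 4/65

4/65


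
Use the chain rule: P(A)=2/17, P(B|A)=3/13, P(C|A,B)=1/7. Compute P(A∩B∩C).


P(A∩B∩C) = P(A) * P(B|A) * P(C|A∩B)
= 2/17 * 3/13 * 1/7
= 6/221 * 1/7 = 6/1547

6/1547


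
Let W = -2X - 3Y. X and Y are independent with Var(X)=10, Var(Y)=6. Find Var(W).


Independence => Cov(X,Y)=0
Var(-2X - 3Y) = (-2)^2*Var(X) + (-3)^2*Var(Y)
= 4*10 + 9*6 = 94

94


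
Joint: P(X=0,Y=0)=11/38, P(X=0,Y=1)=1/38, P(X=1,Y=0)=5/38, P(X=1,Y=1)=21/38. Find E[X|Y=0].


P(Y=0) = 16/38
E[X|Y=0] = (0*11 + 1*5)/16 = 5/16

5/16


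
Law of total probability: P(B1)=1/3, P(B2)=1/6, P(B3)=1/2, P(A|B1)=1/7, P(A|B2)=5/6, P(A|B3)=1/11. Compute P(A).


P(A) = P(A|B1)P(B1) + P(A|B2)P(B2) + P(A|B3)P(B3)
= 1/7*1/3 + 5/6*1/6 + 1/11*1/2
= 1/21 + 5/36 + 1/22 = 643/2772

643/2772


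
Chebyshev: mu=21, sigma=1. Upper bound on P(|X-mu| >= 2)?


k = 2/1 = 2
Chebyshev: P(|X-mu| >= k*sigma) <= 1/k^2 = 1/2^2 = 1/4

1/4


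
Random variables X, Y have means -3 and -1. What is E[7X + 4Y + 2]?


E[7X + 4Y + 2] = 7*E[X] + 4*E[Y] + 2
= (7)*(-3) + (4)*(-1) + (2)
= -21 - 4 + 2 = -23

-23


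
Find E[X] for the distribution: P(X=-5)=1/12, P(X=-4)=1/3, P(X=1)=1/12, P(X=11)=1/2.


E[X] = sum(x * P(x))
= -5*1/12 - 4*1/3 + 1*1/12 + 11*1/2
= 23/6

23/6


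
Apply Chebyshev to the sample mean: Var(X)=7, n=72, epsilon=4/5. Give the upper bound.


Var(Xbar) = Var(X)/n = 7/72
Chebyshev: P(|Xbar-mu| >= 4/5) <= Var(Xbar)/(4/5)^2 = (7/72)/(16/25) = 175/1152

175/1152


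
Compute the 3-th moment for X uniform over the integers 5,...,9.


E[X^3] = (1/5) * sum(x^3 for x=5..9)
= 1925/5 = 385

385


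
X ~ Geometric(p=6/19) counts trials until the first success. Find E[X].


For geometric (trials until first success), E[X] = 1/p = 1/(6/19) = 19/6

19/6


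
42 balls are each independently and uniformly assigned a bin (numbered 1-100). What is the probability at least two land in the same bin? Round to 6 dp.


P(all different) = prod((100-i)/100 for i=0..41) = 0.000040
P(at least one match) = 1 - 0.000040 = 0.999960

0.999960


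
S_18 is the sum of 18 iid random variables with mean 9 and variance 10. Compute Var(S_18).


By independence, Var(S_n) = n*Var(X_1) = 18*10 = 180

180


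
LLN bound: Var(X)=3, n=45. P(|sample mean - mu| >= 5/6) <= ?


Var(Xbar) = Var(X)/n = 3/45
Chebyshev: P(|Xbar-mu| >= 5/6) <= Var(Xbar)/(5/6)^2 = (1/15)/(25/36) = 12/125

12/125


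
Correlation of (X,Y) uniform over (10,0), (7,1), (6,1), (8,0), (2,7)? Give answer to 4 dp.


Cov(X,Y) = -6.4800, Var(X) = 7.0400, Var(Y) = 6.9600
rho = Cov/(sqrt(VarX)*sqrt(VarY)) = -0.9257

-0.9257


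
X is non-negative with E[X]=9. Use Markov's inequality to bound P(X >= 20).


Markov: P(X >= a) <= E[X]/a
P(X >= 20) <= 9/20

9/20


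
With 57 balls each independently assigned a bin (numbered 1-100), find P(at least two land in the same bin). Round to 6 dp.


P(all different) = prod((100-i)/100 for i=0..56) = 0.000000
P(at least one match) = 1 - 0.000000 = 1.000000

1.000000


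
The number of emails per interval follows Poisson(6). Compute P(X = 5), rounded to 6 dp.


P(X=5) = e^(-6) * 6^5 / 5!
≈ 0.002478752177 * 7776 / 120
≈ 0.160623

0.160623


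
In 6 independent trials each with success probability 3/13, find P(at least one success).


P(at least one) = 1 - P(none)
P(none) = (1 - 3/13)^6 = (10/13)^6 = 1000000/4826809
P(at least one) = 1 - 1000000/4826809 = 3826809/4826809

3826809/4826809


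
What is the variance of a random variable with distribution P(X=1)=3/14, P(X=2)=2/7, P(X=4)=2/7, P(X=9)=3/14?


E[X] = 27/7, E[X^2] = 163/7
Var(X) = E[X^2] - (E[X])^2 = 163/7 - (27/7)^2 = 412/49

412/49


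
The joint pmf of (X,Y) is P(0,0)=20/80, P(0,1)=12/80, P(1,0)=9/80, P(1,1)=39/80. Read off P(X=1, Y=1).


Read from table: P(X=1, Y=1) = 39/80

39/80


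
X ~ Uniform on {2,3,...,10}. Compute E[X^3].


E[X^3] = (1/9) * sum(x^3 for x=2..10)
= 3024/9 = 336

336


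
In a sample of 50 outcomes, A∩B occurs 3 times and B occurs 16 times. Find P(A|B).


P(A|B) = P(A∩B)/P(B) = (3/50)/(16/50) = 3/16

3/16


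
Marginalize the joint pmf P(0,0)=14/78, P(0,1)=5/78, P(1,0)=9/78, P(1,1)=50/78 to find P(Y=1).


P(Y=1) = P(0,1)+P(1,1) = 5/78 + 50/78 = 55/78

55/78
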